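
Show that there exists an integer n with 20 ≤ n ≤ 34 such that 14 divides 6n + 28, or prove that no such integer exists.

n = 21

Try n = 21: 6·21 + 28 = 154 = 11·14, which is divisible by 14.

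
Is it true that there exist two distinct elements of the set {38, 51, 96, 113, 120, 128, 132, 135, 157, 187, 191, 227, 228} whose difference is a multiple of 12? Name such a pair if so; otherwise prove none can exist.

Both 51 and 135 leave remainder 3 on division by 12; their difference 84 = 7·12 is a multiple of 12.

51 and 135 are such a pair.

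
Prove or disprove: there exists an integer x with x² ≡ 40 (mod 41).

x = 9

x = 9 works: 9² = 81, and 81 − 40 = 41 = 1·41.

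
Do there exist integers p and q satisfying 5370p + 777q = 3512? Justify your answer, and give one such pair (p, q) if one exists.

gcd(5370, 777) = 3, so every integer of the form 5370p + 777q is a multiple of 3.
However 3512 leaves remainder 2 on division by 3.
So the equation is unsolvable over ℤ.

No, no such integers exist.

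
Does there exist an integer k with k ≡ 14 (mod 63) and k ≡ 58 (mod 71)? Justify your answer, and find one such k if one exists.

k = 1904

The moduli 63 and 71 are coprime, so by the Chinese Remainder Theorem a unique solution modulo 4473 exists.
Any solution of the first congruence is k = 14 + 63t; substituting into the second, 63t ≡ 58 − 14 ≡ 44 (mod 71).
To invert 63 modulo 71: 71 = 1·63 + 8, 63 = 7·8 + 7, 8 = 1·7 + 1, 7 = 7·1 + 0, and unwinding, 1 = 8 − 1·7 = 8 − (63 − 7·8) = −63 + 8·8 = −63 + 8·(71 − 1·63) = 8·71 − 9·63. Thus 63⁻¹ ≡ -9 ≡ 62 (mod 71).
Multiplying by 62: t ≡ 62·44 = 2728 ≡ 30 (mod 71).
With t = 30: k = 14 + 63·30 = 1904.
Indeed 1904 ≡ 14 (mod 63) and 1904 ≡ 58 (mod 71).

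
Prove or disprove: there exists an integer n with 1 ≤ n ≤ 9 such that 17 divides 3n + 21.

For n = 1, 2, …, 9 the values of 3n + 21 modulo 17 are 7, 10, 13, 16, 2, 5, 8, 11, 14 respectively.
None is 0, so 17 never divides 3n + 21 on this range.

No such integer n in that range exists.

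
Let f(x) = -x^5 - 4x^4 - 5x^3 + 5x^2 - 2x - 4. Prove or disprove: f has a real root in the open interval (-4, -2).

f(-4) = 404 and f(-2) = 28, both positive, so a sign-change argument is unavailable; we show f keeps this sign on the whole interval.
Substitute x = -2 − u, where 0 < u < 2 on the interval. Expanding, f(-2 − u) = u^5 + 6u^4 + 13u^3 + 19u^2 + 34u + 28.
All 6 nonzero coefficients of this polynomial in u are positive; hence for u > 0 the value is a sum of positive terms (the constant 28 among them).
Therefore f(x) > 0 throughout (-4, -2), and f has no zero there.

No.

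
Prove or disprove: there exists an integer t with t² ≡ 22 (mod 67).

t = 25

Take t = 25. Then 25² = 625 = 9·67 + 22, so 25² ≡ 22 (mod 67).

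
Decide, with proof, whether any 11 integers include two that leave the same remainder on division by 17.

No, the set {73, 74, 75, 76, 77, 78, 79, 80, 81, 82, 83} is a counterexample.

Take the 11 consecutive integers 73, 74, …, 83: their residues mod 17 are all distinct because 11 ≤ 17.
Hence this collection has no pair with equal remainders mod 17, disproving the claim.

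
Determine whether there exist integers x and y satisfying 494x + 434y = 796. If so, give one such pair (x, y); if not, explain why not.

Every value of 494x + 434y is a multiple of gcd(494, 434) = 2; since 2 ∣ 796, solutions exist.
Dividing through by 2 reduces the equation to 247x + 217y = 398.
Run the Euclidean algorithm on 247 and 217: 247 = 1·217 + 30, 217 = 7·30 + 7, 30 = 4·7 + 2, 7 = 3·2 + 1, 2 = 2·1 + 0.
Back-substituting, 1 = 7 − 3·2 = 7 − 3·(30 − 4·7) = −3·30 + 13·7 = −3·30 + 13·(217 − 7·30) = 13·217 − 94·30 = 13·217 − 94·(247 − 1·217) = −94·247 + 107·217; that is, 247·(-94) + 217·107 = 1.
Times 398: 247·(-37412) + 217·42586 = 398, so (-37412, 42586) solves it.
Shifting by a multiple of (217, −247) keeps it a solution: x = -37412 + 173·217 = 129, y = 42586 − 173·247 = -145.
Check: 494·129 + 434·(-145) = 63726 − 62930 = 796. ✓

x = 129, y = -145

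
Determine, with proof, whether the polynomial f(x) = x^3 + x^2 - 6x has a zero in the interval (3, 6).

The endpoint values f(3) = 18 and f(6) = 216 are both positive. Claim: f(x) > 0 for every x in (3, 6).
Substitute x = 3 + u, where 0 < u < 3 on the interval. Expanding, f(3 + u) = u^3 + 10u^2 + 27u + 18.
All 4 nonzero coefficients of this polynomial in u are positive; hence for u > 0 the value is a sum of positive terms (the constant 18 among them).
Therefore f(x) > 0 throughout (3, 6), and f has no zero there.

No.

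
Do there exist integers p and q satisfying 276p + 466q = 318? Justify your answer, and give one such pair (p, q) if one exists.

p = 67, q = -39

Every value of 276p + 466q is a multiple of gcd(276, 466) = 2; since 2 ∣ 318, solutions exist.
Dividing through by 2 reduces the equation to 138p + 233q = 159.
Run the Euclidean algorithm on 233 and 138: 233 = 1·138 + 95, 138 = 1·95 + 43, 95 = 2·43 + 9, 43 = 4·9 + 7, 9 = 1·7 + 2, 7 = 3·2 + 1, 2 = 2·1 + 0.
Working back up the chain: 1 = 7 − 3·2 = 7 − 3·(9 − 1·7) = −3·9 + 4·7 = −3·9 + 4·(43 − 4·9) = 4·43 − 19·9 = 4·43 − 19·(95 − 2·43) = −19·95 + 42·43 = −19·95 + 42·(138 − 1·95) = 42·138 − 61·95 = 42·138 − 61·(233 − 1·138) = −61·233 + 103·138. So 138·103 + 233·(-61) = 1.
Multiplying through by 159: p = 103·159 = 16377, q = (-61)·159 = -9699 is a solution.
Subtracting 70·233 from p and adding 70·138 to q gives the tidier solution (67, -39).
Indeed 276·67 + 466·(-39) = 18492 − 18174 = 318.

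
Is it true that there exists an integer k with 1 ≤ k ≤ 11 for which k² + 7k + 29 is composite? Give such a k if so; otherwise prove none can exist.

There is no such integer k in that range.

The values for k = 1, 2, …, 11 are 37, 47, 59, 73, 89, 107, 127, 149, 173, 199, 227, and each of these is prime.
So no value in the range makes the expression composite.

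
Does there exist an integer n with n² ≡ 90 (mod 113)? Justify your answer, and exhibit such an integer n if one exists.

There is no such integer.

Apply Euler's criterion with the prime 113: 90 is a quadratic residue iff 90^56 ≡ 1 (mod 113), and a non-residue iff it is ≡ −1.
Repeated squaring mod 113: 90^2 = 8100 ≡ 77; 90^4 ≡ 77² = 5929 ≡ 53; 90^8 ≡ 53² = 2809 ≡ 97; 90^16 ≡ 97² = 9409 ≡ 30; 90^32 ≡ 30² = 900 ≡ 109.
Since 56 = 32 + 16 + 8, 90^56 ≡ 109 · 30 · 97; multiplying out mod 113: 109·30 = 3270 ≡ 106, then 106·97 = 10282 ≡ 112. Thus 90^56 ≡ 112 ≡ −1 (mod 113).
By Euler's criterion 90 is a quadratic non-residue mod 113: no n satisfies n² ≡ 90 (mod 113).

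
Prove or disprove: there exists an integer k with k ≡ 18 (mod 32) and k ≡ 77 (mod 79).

The moduli 32 and 79 are coprime, so by the Chinese Remainder Theorem a unique solution modulo 2528 exists.
Any solution of the first congruence is k = 18 + 32t; substituting into the second, 32t ≡ 77 − 18 ≡ 59 (mod 79).
Invert 32 mod 79 by the Euclidean algorithm: 79 = 2·32 + 15, 32 = 2·15 + 2, 15 = 7·2 + 1, 2 = 2·1 + 0; back-substituting, 1 = 15 − 7·2 = 15 − 7·(32 − 2·15) = −7·32 + 15·15 = −7·32 + 15·(79 − 2·32) = 15·79 − 37·32. Hence 32·(-37) ≡ 1, so 32⁻¹ ≡ -37 ≡ 42 (mod 79).
Therefore t ≡ 42·59 = 2478 ≡ 29 (mod 79).
With t = 29: k = 18 + 32·29 = 946.
Indeed 946 ≡ 18 (mod 32) and 946 ≡ 77 (mod 79).

k = 946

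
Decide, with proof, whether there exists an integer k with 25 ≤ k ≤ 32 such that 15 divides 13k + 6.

No, no such integer k in that range exists.

For k = 25, 26, …, 32 the values of 13k + 6 modulo 15 are 1, 14, 12, 10, 8, 6, 4, 2 respectively.
Since 0 is absent from this list, 15 ∤ 13k + 6 for every k with 25 ≤ k ≤ 32.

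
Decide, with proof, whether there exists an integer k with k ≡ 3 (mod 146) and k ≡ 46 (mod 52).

There is no such integer.

Both moduli are multiples of 2 = gcd(146, 52), so any solution would satisfy k ≡ 3 and k ≡ 46 modulo 2 simultaneously.
However 3 ≡ 1 and 46 ≡ 0 (mod 2), and 1 ≠ 0.
Therefore no such k exists.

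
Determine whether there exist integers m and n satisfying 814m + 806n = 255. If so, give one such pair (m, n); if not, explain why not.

Any value of 814m + 806n is a multiple of gcd(814, 806) = 2.
However 255 leaves remainder 1 on division by 2.
Therefore 814m + 806n = 255 has no solution in integers.

No such integers exist.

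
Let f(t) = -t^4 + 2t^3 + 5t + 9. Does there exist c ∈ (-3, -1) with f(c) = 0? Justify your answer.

Yes, such a c exists.

f(-3) = -141 and f(-1) = 1, which have opposite signs.
Since f is a polynomial it is continuous on [-3, -1].
So by the Intermediate Value Theorem there is a c strictly between -3 and -1 with f(c) = 0.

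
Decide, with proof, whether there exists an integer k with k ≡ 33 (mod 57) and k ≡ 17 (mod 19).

No, no such integer exists.

Both moduli are multiples of 19 = gcd(57, 19), so any solution would satisfy k ≡ 33 and k ≡ 17 modulo 19 simultaneously.
But 33 mod 19 = 14 while 17 mod 19 = 17, a contradiction.
Hence the system has no solution.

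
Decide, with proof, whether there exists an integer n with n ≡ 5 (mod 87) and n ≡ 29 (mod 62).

gcd(87, 62) = 1, so the Chinese Remainder Theorem guarantees exactly one residue class mod 5394 satisfying both.
Any solution of the first congruence is n = 5 + 87t; substituting into the second, 87t ≡ 29 − 5 ≡ 24 (mod 62).
87 ≡ 25 (mod 62), so this reads 25t ≡ 24 (mod 62). To invert 25 modulo 62: 62 = 2·25 + 12, 25 = 2·12 + 1, 12 = 12·1 + 0, and unwinding, 1 = 25 − 2·12 = 25 − 2·(62 − 2·25) = −2·62 + 5·25. Thus 25⁻¹ ≡ 5 (mod 62).
Therefore t ≡ 5·24 = 120 ≡ 58 (mod 62).
With t = 58: n = 5 + 87·58 = 5051.
Check: 5051 mod 87 = 5, 5051 mod 62 = 29. ✓

n = 5051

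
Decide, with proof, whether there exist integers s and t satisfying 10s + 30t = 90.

s = 0, t = 3

Every value of 10s + 30t is a multiple of gcd(10, 30) = 10; since 10 ∣ 90, solutions exist.
Dividing through by 10 reduces the equation to 1s + 3t = 9.
The coefficient of s is 1, so setting t = 0 and s = 9 already solves it.
Shifting by a multiple of (3, −1) keeps it a solution: s = 9 − 3·3 = 0, t = 0 + 3·1 = 3.
Indeed 10·0 + 30·3 = 0 + 90 = 90.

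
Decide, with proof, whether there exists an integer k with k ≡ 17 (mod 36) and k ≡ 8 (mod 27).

k = 89

Here gcd(36, 27) = 9, and both 17 and 8 leave remainder 8 mod 9, so the system is consistent.
The integers ≡ 17 (mod 36) are 17, 53, 89, …; their remainders mod 27 are 17, 26, 8, so k = 89 is the first that is ≡ 8 (mod 27).
Indeed 89 ≡ 17 (mod 36) and 89 ≡ 8 (mod 27).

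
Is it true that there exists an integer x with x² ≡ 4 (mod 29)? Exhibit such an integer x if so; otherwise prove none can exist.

x = 2

Take x = 2. Then 2² = 4, and since 0 ≤ 4 < 29 this is already reduced: 2² ≡ 4 (mod 29).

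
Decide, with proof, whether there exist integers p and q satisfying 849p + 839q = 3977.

p = 146, q = -143

Since gcd(849, 839) = 1, every integer is an integer combination of 849 and 839.
Run the Euclidean algorithm on 849 and 839: 849 = 1·839 + 10, 839 = 83·10 + 9, 10 = 1·9 + 1, 9 = 9·1 + 0.
Working back up the chain: 1 = 10 − 1·9 = 10 − (839 − 83·10) = −839 + 84·10 = −839 + 84·(849 − 1·839) = 84·849 − 85·839. So 849·84 + 839·(-85) = 1.
Multiplying through by 3977: p = 84·3977 = 334068, q = (-85)·3977 = -338045 is a solution.
The general solution is p = 334068 + 839k, q = -338045 − 849k; taking k = -398 gives the smaller pair p = 146, q = -143.
Indeed 849·146 + 839·(-143) = 123954 − 119977 = 3977.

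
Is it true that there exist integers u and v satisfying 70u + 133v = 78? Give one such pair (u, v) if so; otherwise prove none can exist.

gcd(70, 133) = 7, so every integer of the form 70u + 133v is a multiple of 7.
However 78 leaves remainder 1 on division by 7.
Hence no integers u, v satisfy the equation.

There are no such integers.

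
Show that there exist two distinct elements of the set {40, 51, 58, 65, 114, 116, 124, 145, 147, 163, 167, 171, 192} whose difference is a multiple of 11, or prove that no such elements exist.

Reduce each element mod 11: 40↦7, 51↦7, 58↦3, 65↦10, 114↦4, 116↦6, 124↦3, 145↦2, 147↦4, 163↦9, 167↦2, 171↦6, 192↦5. The residue 7 repeats (at 40 and 51), and 51 − 40 = 11 = 1·11.

40 and 51 are such a pair.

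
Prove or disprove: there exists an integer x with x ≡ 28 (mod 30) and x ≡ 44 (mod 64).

Here gcd(30, 64) = 2, and both 28 and 44 leave remainder 0 mod 2, so the system is consistent.
Put x = 28 + 30t, so we need 30t ≡ 16 (mod 64), equivalently (divide by 2) 15t ≡ 8 (mod 32).
Since 15·15 = 225 = 7·32 + 1, the inverse of 15 mod 32 is 15.
Multiplying by 15: t ≡ 15·8 = 120 ≡ 24 (mod 32).
Then x = 28 + 30·24 = 748.
Check: 748 mod 30 = 28, 748 mod 64 = 44. ✓

x = 748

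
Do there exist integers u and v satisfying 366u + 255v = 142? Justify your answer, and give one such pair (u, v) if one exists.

No such integers exist.

Both 366 and 255 are divisible by gcd(366, 255) = 3, hence so is any combination 366u + 255v.
However 142 leaves remainder 1 on division by 3.
Therefore 366u + 255v = 142 has no solution in integers.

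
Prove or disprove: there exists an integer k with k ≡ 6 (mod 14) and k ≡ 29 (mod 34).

Reduce both congruences modulo 2, which divides 14 and 34: they say k ≡ 6 (mod 2) and k ≡ 29 (mod 2).
These are incompatible: 6 − 29 = -23 is not divisible by 2.
Hence the system has no solution.

No such integer exists.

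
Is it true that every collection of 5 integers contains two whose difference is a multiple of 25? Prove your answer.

Take the 5 consecutive integers 99, 100, …, 103: their residues mod 25 are all distinct because 5 ≤ 25.
Any two of them differ by at most 4 < 25 and by at least 1, so no difference is a multiple of 25.

No; for instance {99, 100, 101, 102, 103} is a counterexample.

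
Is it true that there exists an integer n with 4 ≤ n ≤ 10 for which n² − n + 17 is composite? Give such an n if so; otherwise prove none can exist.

No such integer n in that range exists.

The values for n = 4, 5, …, 10 are 29, 37, 47, 59, 73, 89, 107, and each of these is prime.
So no value in the range makes the expression composite.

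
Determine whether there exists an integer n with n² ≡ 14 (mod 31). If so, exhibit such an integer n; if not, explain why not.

n = 13 works: 13² = 169, and 169 − 14 = 155 = 5·31.

n = 13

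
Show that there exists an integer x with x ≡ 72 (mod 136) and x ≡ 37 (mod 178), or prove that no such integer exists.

No such integer exists.

Reduce both congruences modulo 2, which divides 136 and 178: they say x ≡ 72 (mod 2) and x ≡ 37 (mod 2).
These are incompatible: 72 − 37 = 35 is not divisible by 2.
Therefore no such x exists.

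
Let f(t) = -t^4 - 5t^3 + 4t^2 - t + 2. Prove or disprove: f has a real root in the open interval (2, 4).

No.

The endpoint values f(2) = -40 and f(4) = -514 are both negative. Claim: f(t) < 0 for every t in (2, 4).
Shift to the endpoint 2: with t = 2 + u (0 < u < 2), one computes f(2 + u) = -u^4 - 13u^3 - 50u^2 - 77u - 40.
The nonzero coefficients here are all negative, so for u > 0 every term is negative (or zero), and the constant term -40 is strictly negative.
So f is strictly negative on (2, 4); no root exists in the interval.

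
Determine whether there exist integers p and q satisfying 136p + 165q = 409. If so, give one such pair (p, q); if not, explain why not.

136 and 165 are coprime, so 136p + 165q ranges over all of ℤ.
Dividing repeatedly: 165 = 1·136 + 29, 136 = 4·29 + 20, 29 = 1·20 + 9, 20 = 2·9 + 2, 9 = 4·2 + 1, 2 = 2·1 + 0.
Unwinding: 1 = 9 − 4·2 = 9 − 4·(20 − 2·9) = −4·20 + 9·9 = −4·20 + 9·(29 − 1·20) = 9·29 − 13·20 = 9·29 − 13·(136 − 4·29) = −13·136 + 61·29 = −13·136 + 61·(165 − 1·136) = 61·165 − 74·136, i.e. 136·(-74) + 165·61 = 1.
Multiplying through by 409: p = (-74)·409 = -30266, q = 61·409 = 24949 is a solution.
Shifting by a multiple of (165, −136) keeps it a solution: p = -30266 + 184·165 = 94, q = 24949 − 184·136 = -75.
Indeed 136·94 + 165·(-75) = 12784 − 12375 = 409.

p = 94, q = -75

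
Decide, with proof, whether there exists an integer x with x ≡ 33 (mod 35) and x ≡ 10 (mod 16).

x = 138

gcd(35, 16) = 1, so the Chinese Remainder Theorem guarantees exactly one residue class mod 560 satisfying both.
Write x = 33 + 35t and require 33 + 35t ≡ 10 (mod 16), i.e. 35t ≡ 9 (mod 16).
35 ≡ 3 (mod 16), so this reads 3t ≡ 9 (mod 16). Note 3·11 = 33 ≡ 1 (mod 16) (as 33 − 1 = 2·16), so 3⁻¹ ≡ 11.
Therefore t ≡ 11·9 = 99 ≡ 3 (mod 16).
Taking t = 3 gives x = 33 + 35·3 = 138.
Check: 138 mod 35 = 33, 138 mod 16 = 10. ✓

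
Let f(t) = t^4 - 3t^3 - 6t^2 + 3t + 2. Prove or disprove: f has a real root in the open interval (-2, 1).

f(-2) = 12 and f(1) = -3, which have opposite signs.
f is continuous everywhere (it is a polynomial), in particular on [-2, 1].
By the Intermediate Value Theorem, f takes the value 0 somewhere in the open interval.

Such a root exists.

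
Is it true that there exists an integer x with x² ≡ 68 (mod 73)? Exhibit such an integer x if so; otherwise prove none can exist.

There is no such integer.

Apply Euler's criterion with the prime 73: 68 is a quadratic residue iff 68^36 ≡ 1 (mod 73), and a non-residue iff it is ≡ −1.
Squaring successively (mod 73): 68^2 = 4624 ≡ 25; 68^4 ≡ 25² = 625 ≡ 41; 68^8 ≡ 41² = 1681 ≡ 2; 68^16 ≡ 2² = 4 ≡ 4; 68^32 ≡ 4² = 16 ≡ 16.
Since 36 = 32 + 4, 68^36 ≡ 16 · 41; multiplying out mod 73: 16·41 = 656 ≡ 72. Thus 68^36 ≡ 72 ≡ −1 (mod 73).
By Euler's criterion 68 is a quadratic non-residue mod 73: no x satisfies x² ≡ 68 (mod 73).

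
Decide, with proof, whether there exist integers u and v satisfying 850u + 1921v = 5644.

u = 88, v = -36

Every value of 850u + 1921v is a multiple of gcd(850, 1921) = 17; since 17 ∣ 5644, solutions exist.
Dividing through by 17 reduces the equation to 50u + 113v = 332.
Euclidean algorithm: 113 = 2·50 + 13, 50 = 3·13 + 11, 13 = 1·11 + 2, 11 = 5·2 + 1, 2 = 2·1 + 0.
Back-substituting, 1 = 11 − 5·2 = 11 − 5·(13 − 1·11) = −5·13 + 6·11 = −5·13 + 6·(50 − 3·13) = 6·50 − 23·13 = 6·50 − 23·(113 − 2·50) = −23·113 + 52·50; that is, 50·52 + 113·(-23) = 1.
Scaling by 332 gives the particular solution (u, v) = (17264, -7636).
Shifting by a multiple of (113, −50) keeps it a solution: u = 17264 − 152·113 = 88, v = -7636 + 152·50 = -36.
Check: 850·88 + 1921·(-36) = 74800 − 69156 = 5644. ✓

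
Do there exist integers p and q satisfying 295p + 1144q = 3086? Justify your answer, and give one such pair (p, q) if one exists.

295 and 1144 are coprime, so 295p + 1144q ranges over all of ℤ.
Run the Euclidean algorithm on 1144 and 295: 1144 = 3·295 + 259, 295 = 1·259 + 36, 259 = 7·36 + 7, 36 = 5·7 + 1, 7 = 7·1 + 0.
Working back up the chain: 1 = 36 − 5·7 = 36 − 5·(259 − 7·36) = −5·259 + 36·36 = −5·259 + 36·(295 − 1·259) = 36·295 − 41·259 = 36·295 − 41·(1144 − 3·295) = −41·1144 + 159·295. So 295·159 + 1144·(-41) = 1.
Times 3086: 295·490674 + 1144·(-126526) = 3086, so (490674, -126526) solves it.
Subtracting 428·1144 from p and adding 428·295 to q gives the tidier solution (1042, -266).
Indeed 295·1042 + 1144·(-266) = 307390 − 304304 = 3086.

p = 1042, q = -266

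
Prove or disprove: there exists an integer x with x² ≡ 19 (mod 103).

x = 15

Take x = 15. Then 15² = 225 = 2·103 + 19, so 15² ≡ 19 (mod 103).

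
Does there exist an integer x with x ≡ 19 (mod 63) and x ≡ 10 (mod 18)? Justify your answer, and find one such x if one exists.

x = 82

gcd(63, 18) = 9. A simultaneous solution exists iff 19 ≡ 10 (mod 9); here 19 mod 9 = 1 = 10 mod 9, so it does.
Step through x = 19, 19 + 63, 19 + 2·63, …: the values 19, 82 reduce mod 18 to 1, 10. The value 82 hits 10.
Check: 82 mod 63 = 19, 82 mod 18 = 10. ✓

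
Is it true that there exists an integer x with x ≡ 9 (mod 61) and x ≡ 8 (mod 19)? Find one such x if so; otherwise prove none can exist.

The moduli 61 and 19 are coprime, so by the Chinese Remainder Theorem a unique solution modulo 1159 exists.
Any solution of the first congruence is x = 9 + 61t; substituting into the second, 61t ≡ 8 − 9 ≡ 18 (mod 19).
61 ≡ 4 (mod 19), so this reads 4t ≡ 18 (mod 19). To invert 4 modulo 19: 19 = 4·4 + 3, 4 = 1·3 + 1, 3 = 3·1 + 0, and unwinding, 1 = 4 − 1·3 = 4 − (19 − 4·4) = −19 + 5·4. Thus 4⁻¹ ≡ 5 (mod 19).
Multiplying by 5: t ≡ 5·18 = 90 ≡ 14 (mod 19).
With t = 14: x = 9 + 61·14 = 863.
Check: 863 mod 61 = 9, 863 mod 19 = 8. ✓

x = 863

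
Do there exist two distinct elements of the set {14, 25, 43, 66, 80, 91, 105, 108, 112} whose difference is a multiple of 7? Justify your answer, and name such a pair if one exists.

The pair (14, 91) works.

14 mod 7 = 0 and 91 mod 7 = 0, so 91 − 14 = 77 = 11·7.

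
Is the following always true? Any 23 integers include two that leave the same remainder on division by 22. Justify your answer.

Each integer lies in one of the 22 residue classes modulo 22.
With 23 integers and only 22 classes, the pigeonhole principle forces two of them, say a and b, into the same class.
That is, a and b leave the same remainder on division by 22, as claimed.

Yes.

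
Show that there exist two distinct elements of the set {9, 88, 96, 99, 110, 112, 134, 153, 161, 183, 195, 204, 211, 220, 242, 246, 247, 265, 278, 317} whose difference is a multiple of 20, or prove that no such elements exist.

Two integers differ by a multiple of 20 exactly when they have the same residue mod 20. The residues are 9↦9, 88↦8, 96↦16, 99↦19, 110↦10, 112↦12, 134↦14, 153↦13, 161↦1, 183↦3, 195↦15, 204↦4, 211↦11, 220↦0, 242↦2, 246↦6, 247↦7, 265↦5, 278↦18, 317↦17.
All 20 residues are distinct, so no two elements differ by a multiple of 20.

No such pair exists.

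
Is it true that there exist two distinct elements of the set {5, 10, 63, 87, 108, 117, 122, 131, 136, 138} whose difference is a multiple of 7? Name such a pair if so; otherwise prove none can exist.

Both 5 and 117 leave remainder 5 on division by 7; their difference 112 = 16·7 is a multiple of 7.

The pair (5, 117) works.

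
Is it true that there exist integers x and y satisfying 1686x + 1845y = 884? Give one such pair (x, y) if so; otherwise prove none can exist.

Any value of 1686x + 1845y is a multiple of gcd(1686, 1845) = 3.
However 884 leaves remainder 2 on division by 3.
Therefore 1686x + 1845y = 884 has no solution in integers.

There are no such integers.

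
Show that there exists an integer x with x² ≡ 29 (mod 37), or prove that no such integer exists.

37 is prime, so by Euler's criterion 29 is a square mod 37 iff 29^((37−1)/2) = 29^18 ≡ 1 (mod 37).
Squaring successively (mod 37): 29^2 = 841 ≡ 27; 29^4 ≡ 27² = 729 ≡ 26; 29^8 ≡ 26² = 676 ≡ 10; 29^16 ≡ 10² = 100 ≡ 26.
Since 18 = 16 + 2, 29^18 ≡ 26 · 27; multiplying out mod 37: 26·27 = 702 ≡ 36. Thus 29^18 ≡ 36 ≡ −1 (mod 37).
By Euler's criterion 29 is a quadratic non-residue mod 37: no x satisfies x² ≡ 29 (mod 37).

There is no such integer.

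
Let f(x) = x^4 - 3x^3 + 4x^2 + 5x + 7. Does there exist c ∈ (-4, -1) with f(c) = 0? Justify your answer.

No such root exists.

f(-4) = 499 and f(-1) = 10, both positive, so a sign-change argument is unavailable; we show f keeps this sign on the whole interval.
Shift to the endpoint -1: with x = -1 − u (0 < u < 3), one computes f(-1 − u) = u^4 + 7u^3 + 19u^2 + 16u + 10.
All 5 nonzero coefficients of this polynomial in u are positive; hence for u > 0 the value is a sum of positive terms (the constant 10 among them).
Therefore f(x) > 0 throughout (-4, -1), and f has no zero there.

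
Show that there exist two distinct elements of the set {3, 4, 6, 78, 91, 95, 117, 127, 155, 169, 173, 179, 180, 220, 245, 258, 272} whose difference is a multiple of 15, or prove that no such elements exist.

The pair (3, 78) works.

Both 3 and 78 leave remainder 3 on division by 15; their difference 75 = 5·15 is a multiple of 15.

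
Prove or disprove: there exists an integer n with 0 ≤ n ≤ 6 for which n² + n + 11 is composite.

There is no such integer n in that range.

The values for n = 0, 1, …, 6 are 11, 13, 17, 23, 31, 41, 53, and each of these is prime.
So no value in the range makes the expression composite.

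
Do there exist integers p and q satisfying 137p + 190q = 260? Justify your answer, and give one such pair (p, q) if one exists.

Since gcd(137, 190) = 1, every integer is an integer combination of 137 and 190.
Run the Euclidean algorithm on 190 and 137: 190 = 1·137 + 53, 137 = 2·53 + 31, 53 = 1·31 + 22, 31 = 1·22 + 9, 22 = 2·9 + 4, 9 = 2·4 + 1, 4 = 4·1 + 0.
Working back up the chain: 1 = 9 − 2·4 = 9 − 2·(22 − 2·9) = −2·22 + 5·9 = −2·22 + 5·(31 − 1·22) = 5·31 − 7·22 = 5·31 − 7·(53 − 1·31) = −7·53 + 12·31 = −7·53 + 12·(137 − 2·53) = 12·137 − 31·53 = 12·137 − 31·(190 − 1·137) = −31·190 + 43·137. So 137·43 + 190·(-31) = 1.
Multiplying through by 260: p = 43·260 = 11180, q = (-31)·260 = -8060 is a solution.
Shifting by a multiple of (190, −137) keeps it a solution: p = 11180 − 58·190 = 160, q = -8060 + 58·137 = -114.
Indeed 137·160 + 190·(-114) = 21920 − 21660 = 260.

p = 160, q = -114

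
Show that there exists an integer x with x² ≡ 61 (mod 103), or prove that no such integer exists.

Take x = 79. Then 79² = 6241 = 60·103 + 61, so 79² ≡ 61 (mod 103).

x = 79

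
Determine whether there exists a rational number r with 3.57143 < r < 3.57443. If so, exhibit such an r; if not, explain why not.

r = 193/54

Multiplying by 54: 54·3.57143 = 192.85722 and 54·3.57443 = 193.01922, so the integer 193 lies strictly between them.
Hence 193/54 is a rational number with 3.57143 < 193/54 < 3.57443.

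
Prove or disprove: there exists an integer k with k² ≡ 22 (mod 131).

131 is prime, so by Euler's criterion 22 is a square mod 131 iff 22^((131−1)/2) = 22^65 ≡ 1 (mod 131).
Squaring successively (mod 131): 22^2 = 484 ≡ 91; 22^4 ≡ 91² = 8281 ≡ 28; 22^8 ≡ 28² = 784 ≡ 129; 22^16 ≡ 129² = 16641 ≡ 4; 22^32 ≡ 4² = 16 ≡ 16; 22^64 ≡ 16² = 256 ≡ 125.
Since 65 = 64 + 1, 22^65 ≡ 125 · 22; multiplying out mod 131: 125·22 = 2750 ≡ 130. Thus 22^65 ≡ 130 ≡ −1 (mod 131).
By Euler's criterion 22 is a quadratic non-residue mod 131: no k satisfies k² ≡ 22 (mod 131).

No such integer exists.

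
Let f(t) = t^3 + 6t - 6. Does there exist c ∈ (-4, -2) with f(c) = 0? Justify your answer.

No such root exists.

f(-4) = -94 and f(-2) = -26, both negative.
f'(t) = 3t^2 + 6 has discriminant 0² − 4·3·6 = -72 < 0, so f' has no real roots and is positive for every real t.
So f is strictly increasing; between -4 and -2 its values lie between f(-4) = -94 and f(-2) = -26, all negative. Therefore f has no root in (-4, -2).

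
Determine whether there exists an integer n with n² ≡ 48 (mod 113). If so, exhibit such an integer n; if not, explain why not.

No, no such integer exists.

113 is prime, so by Euler's criterion 48 is a square mod 113 iff 48^((113−1)/2) = 48^56 ≡ 1 (mod 113).
Squaring successively (mod 113): 48^2 = 2304 ≡ 44; 48^4 ≡ 44² = 1936 ≡ 15; 48^8 ≡ 15² = 225 ≡ 112; 48^16 ≡ 112² = 12544 ≡ 1; 48^32 ≡ 1² = 1 ≡ 1.
Since 56 = 32 + 16 + 8, 48^56 ≡ 1 · 1 · 112; multiplying out mod 113: 1·1 = 1 ≡ 1, then 1·112 = 112 ≡ 112. Thus 48^56 ≡ 112 ≡ −1 (mod 113).
The value −1 means 48 is a non-residue modulo 113, so n² ≡ 48 (mod 113) is impossible.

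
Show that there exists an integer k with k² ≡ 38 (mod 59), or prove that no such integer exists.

Apply Euler's criterion with the prime 59: 38 is a quadratic residue iff 38^29 ≡ 1 (mod 59), and a non-residue iff it is ≡ −1.
Squaring successively (mod 59): 38^2 = 1444 ≡ 28; 38^4 ≡ 28² = 784 ≡ 17; 38^8 ≡ 17² = 289 ≡ 53; 38^16 ≡ 53² = 2809 ≡ 36.
Since 29 = 16 + 8 + 4 + 1, 38^29 ≡ 36 · 53 · 17 · 38; multiplying out mod 59: 36·53 = 1908 ≡ 20, then 20·17 = 340 ≡ 45, then 45·38 = 1710 ≡ 58. Thus 38^29 ≡ 58 ≡ −1 (mod 59).
The value −1 means 38 is a non-residue modulo 59, so k² ≡ 38 (mod 59) is impossible.

No, no such integer exists.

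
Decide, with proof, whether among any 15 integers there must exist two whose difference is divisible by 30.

Consider the 15 integers 100, 101, …, 114. They lie in distinct residue classes modulo 30, since 15 ≤ 30.
Any two of them differ by at most 14 < 30 and by at least 1, so no difference is a multiple of 30.

No; for instance {100, 101, 102, 103, 104, 105, 106, 107, 108, 109, 110, 111, 112, 113, 114} is a counterexample.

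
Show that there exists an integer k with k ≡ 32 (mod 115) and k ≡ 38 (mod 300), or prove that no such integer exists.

gcd(115, 300) = 5. If k ≡ 32 (mod 115) and k ≡ 38 (mod 300), then k ≡ 32 (mod 5) and k ≡ 38 (mod 5).
However 32 ≡ 2 and 38 ≡ 3 (mod 5), and 2 ≠ 3.
So no integer satisfies both congruences.

No such integer exists.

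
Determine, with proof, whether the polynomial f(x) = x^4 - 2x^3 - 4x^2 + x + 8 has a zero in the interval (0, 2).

Such a root exists.

f(0) = 8 and f(2) = -6, which have opposite signs.
Since f is a polynomial it is continuous on [0, 2].
By the Intermediate Value Theorem f must vanish at some point of (0, 2).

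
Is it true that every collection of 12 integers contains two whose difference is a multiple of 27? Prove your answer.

Consider the 12 integers 5, 6, …, 16. They lie in distinct residue classes modulo 27, since 12 ≤ 27.
The differences between them range over 1, …, 11, none of which is divisible by 27.

No, the set {5, 6, 7, 8, 9, 10, 11, 12, 13, 14, 15, 16} is a counterexample.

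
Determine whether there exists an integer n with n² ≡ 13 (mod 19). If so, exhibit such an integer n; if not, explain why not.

There is no such integer.

Computing n² mod 19 for n = 0, 1, …, 9 (enough, by the symmetry n ↦ 19 − n) gives 0, 1, 4, 9, 16, 6, 17, 11, 7, 5.
The set of squares mod 19 is therefore {0, 1, 4, 5, 6, 7, 9, 11, 16, 17}, which does not contain 13.
Hence no integer n has n² ≡ 13 (mod 19).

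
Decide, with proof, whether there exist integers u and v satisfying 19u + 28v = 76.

u = 4, v = 0

Since gcd(19, 28) = 1, every integer is an integer combination of 19 and 28.
Dividing repeatedly: 28 = 1·19 + 9, 19 = 2·9 + 1, 9 = 9·1 + 0.
Back-substituting, 1 = 19 − 2·9 = 19 − 2·(28 − 1·19) = −2·28 + 3·19; that is, 19·3 + 28·(-2) = 1.
Multiplying through by 76: u = 3·76 = 228, v = (-2)·76 = -152 is a solution.
Shifting by a multiple of (28, −19) keeps it a solution: u = 228 − 8·28 = 4, v = -152 + 8·19 = 0.
Check: 19·4 + 28·0 = 76 + 0 = 76. ✓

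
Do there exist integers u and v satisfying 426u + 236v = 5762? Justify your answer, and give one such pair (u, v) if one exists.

Every value of 426u + 236v is a multiple of gcd(426, 236) = 2; since 2 ∣ 5762, solutions exist.
Dividing through by 2 reduces the equation to 213u + 118v = 2881.
Euclidean algorithm: 213 = 1·118 + 95, 118 = 1·95 + 23, 95 = 4·23 + 3, 23 = 7·3 + 2, 3 = 1·2 + 1, 2 = 2·1 + 0.
Unwinding: 1 = 3 − 1·2 = 3 − (23 − 7·3) = −23 + 8·3 = −23 + 8·(95 − 4·23) = 8·95 − 33·23 = 8·95 − 33·(118 − 1·95) = −33·118 + 41·95 = −33·118 + 41·(213 − 1·118) = 41·213 − 74·118, i.e. 213·41 + 118·(-74) = 1.
Scaling by 2881 gives the particular solution (u, v) = (118121, -213194).
Subtracting 1001·118 from u and adding 1001·213 to v gives the tidier solution (3, 19).
Indeed 426·3 + 236·19 = 1278 + 4484 = 5762.

u = 3, v = 19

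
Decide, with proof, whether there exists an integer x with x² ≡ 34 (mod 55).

Take x = 23. Then 23² = 529 = 9·55 + 34, so 23² ≡ 34 (mod 55).

x = 23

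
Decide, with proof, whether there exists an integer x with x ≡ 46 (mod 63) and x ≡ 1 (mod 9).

The moduli are not coprime: gcd(63, 9) = 9. Compatibility requires 9 ∣ (1 − 46) = -45, which holds, so solutions exist.
The smallest candidate x = 46 works directly: 46 ≡ 1 (mod 9).
Indeed 46 ≡ 46 (mod 63) and 46 ≡ 1 (mod 9).

x = 46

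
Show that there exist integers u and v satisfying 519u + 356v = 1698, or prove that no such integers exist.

519 and 356 are coprime, so 519u + 356v ranges over all of ℤ.
Euclidean algorithm: 519 = 1·356 + 163, 356 = 2·163 + 30, 163 = 5·30 + 13, 30 = 2·13 + 4, 13 = 3·4 + 1, 4 = 4·1 + 0.
Unwinding: 1 = 13 − 3·4 = 13 − 3·(30 − 2·13) = −3·30 + 7·13 = −3·30 + 7·(163 − 5·30) = 7·163 − 38·30 = 7·163 − 38·(356 − 2·163) = −38·356 + 83·163 = −38·356 + 83·(519 − 1·356) = 83·519 − 121·356, i.e. 519·83 + 356·(-121) = 1.
Scaling by 1698 gives the particular solution (u, v) = (140934, -205458).
Subtracting 395·356 from u and adding 395·519 to v gives the tidier solution (314, -453).
Check: 519·314 + 356·(-453) = 162966 − 161268 = 1698. ✓

u = 314, v = -453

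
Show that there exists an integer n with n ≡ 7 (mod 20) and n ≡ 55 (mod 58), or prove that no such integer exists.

n = 287

gcd(20, 58) = 2. A simultaneous solution exists iff 7 ≡ 55 (mod 2); here 7 mod 2 = 1 = 55 mod 2, so it does.
Write n = 7 + 20t. Then 20t ≡ 55 − 7 ≡ 48 (mod 58); dividing through by 2 gives 10t ≡ 24 (mod 29).
Since 10·3 = 30 = 1·29 + 1, the inverse of 10 mod 29 is 3.
Therefore t ≡ 3·24 = 72 ≡ 14 (mod 29).
Then n = 7 + 20·14 = 287.
Indeed 287 ≡ 7 (mod 20) and 287 ≡ 55 (mod 58).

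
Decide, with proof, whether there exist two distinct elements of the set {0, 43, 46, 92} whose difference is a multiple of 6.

There is no such pair.

Two integers differ by a multiple of 6 exactly when they have the same residue mod 6. The residues are 0↦0, 43↦1, 46↦4, 92↦2.
All 4 residues are distinct, so no two elements differ by a multiple of 6.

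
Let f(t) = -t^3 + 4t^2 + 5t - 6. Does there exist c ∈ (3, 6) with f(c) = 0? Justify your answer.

Yes, such a c exists.

f(3) = 18 and f(6) = -48, which have opposite signs.
As a polynomial, f is continuous on every closed interval.
The Intermediate Value Theorem then guarantees some c ∈ (3, 6) with f(c) = 0.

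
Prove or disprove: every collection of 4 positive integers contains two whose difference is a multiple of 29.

No; for instance {23, 24, 25, 26} is a counterexample.

Consider the 4 integers 23, 24, 25, 26. They lie in distinct residue classes modulo 29, since 4 ≤ 29.
No two share a residue, so no pair has difference divisible by 29; the claim fails for this set.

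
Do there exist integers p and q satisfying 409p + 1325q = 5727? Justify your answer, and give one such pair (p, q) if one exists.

p = 1028, q = -313

409 and 1325 are coprime, so 409p + 1325q ranges over all of ℤ.
Dividing repeatedly: 1325 = 3·409 + 98, 409 = 4·98 + 17, 98 = 5·17 + 13, 17 = 1·13 + 4, 13 = 3·4 + 1, 4 = 4·1 + 0.
Back-substituting, 1 = 13 − 3·4 = 13 − 3·(17 − 1·13) = −3·17 + 4·13 = −3·17 + 4·(98 − 5·17) = 4·98 − 23·17 = 4·98 − 23·(409 − 4·98) = −23·409 + 96·98 = −23·409 + 96·(1325 − 3·409) = 96·1325 − 311·409; that is, 409·(-311) + 1325·96 = 1.
Scaling by 5727 gives the particular solution (p, q) = (-1781097, 549792).
The general solution is p = -1781097 + 1325k, q = 549792 − 409k; taking k = 1345 gives the smaller pair p = 1028, q = -313.
Check: 409·1028 + 1325·(-313) = 420452 − 414725 = 5727. ✓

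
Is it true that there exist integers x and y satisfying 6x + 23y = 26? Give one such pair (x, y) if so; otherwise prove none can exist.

x = 12, y = -2

6 and 23 are coprime, so 6x + 23y ranges over all of ℤ.
Euclidean algorithm: 23 = 3·6 + 5, 6 = 1·5 + 1, 5 = 5·1 + 0.
Unwinding: 1 = 6 − 1·5 = 6 − (23 − 3·6) = −23 + 4·6, i.e. 6·4 + 23·(-1) = 1.
Scaling by 26 gives the particular solution (x, y) = (104, -26).
The general solution is x = 104 + 23k, y = -26 − 6k; taking k = -4 gives the smaller pair x = 12, y = -2.
Indeed 6·12 + 23·(-2) = 72 − 46 = 26.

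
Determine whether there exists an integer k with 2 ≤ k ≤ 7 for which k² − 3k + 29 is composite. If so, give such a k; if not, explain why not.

k = 7

At k = 7: 7² − 3·7 + 29 = 57 = 3·19, which is composite.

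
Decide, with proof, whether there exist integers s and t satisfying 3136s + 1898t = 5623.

There are no such integers.

Any value of 3136s + 1898t is a multiple of gcd(3136, 1898) = 2.
However 5623 leaves remainder 1 on division by 2.
Therefore 3136s + 1898t = 5623 has no solution in integers.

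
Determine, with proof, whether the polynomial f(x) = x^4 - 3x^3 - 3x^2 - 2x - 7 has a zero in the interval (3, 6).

Such a root exists.

f(3) = -40 and f(6) = 521, which have opposite signs.
As a polynomial, f is continuous on every closed interval.
By the Intermediate Value Theorem f must vanish at some point of (3, 6).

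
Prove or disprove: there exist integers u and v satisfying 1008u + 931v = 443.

There are no such integers.

gcd(1008, 931) = 7, so every integer of the form 1008u + 931v is a multiple of 7.
But 443 is not a multiple of 7 (it leaves remainder 2).
So the equation is unsolvable over ℤ.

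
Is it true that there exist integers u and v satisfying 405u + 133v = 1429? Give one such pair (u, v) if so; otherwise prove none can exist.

Since gcd(405, 133) = 1, every integer is an integer combination of 405 and 133.
Euclidean algorithm: 405 = 3·133 + 6, 133 = 22·6 + 1, 6 = 6·1 + 0.
Back-substituting, 1 = 133 − 22·6 = 133 − 22·(405 − 3·133) = −22·405 + 67·133; that is, 405·(-22) + 133·67 = 1.
Multiplying through by 1429: u = (-22)·1429 = -31438, v = 67·1429 = 95743 is a solution.
The general solution is u = -31438 + 133k, v = 95743 − 405k; taking k = 237 gives the smaller pair u = 83, v = -242.
Indeed 405·83 + 133·(-242) = 33615 − 32186 = 1429.

u = 83, v = -242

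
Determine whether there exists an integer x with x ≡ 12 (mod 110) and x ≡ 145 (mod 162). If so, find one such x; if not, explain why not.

gcd(110, 162) = 2. If x ≡ 12 (mod 110) and x ≡ 145 (mod 162), then x ≡ 12 (mod 2) and x ≡ 145 (mod 2).
However 12 ≡ 0 and 145 ≡ 1 (mod 2), and 0 ≠ 1.
So no integer satisfies both congruences.

No such integer exists.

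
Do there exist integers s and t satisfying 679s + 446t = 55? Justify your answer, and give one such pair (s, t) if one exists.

Since gcd(679, 446) = 1, every integer is an integer combination of 679 and 446.
Dividing repeatedly: 679 = 1·446 + 233, 446 = 1·233 + 213, 233 = 1·213 + 20, 213 = 10·20 + 13, 20 = 1·13 + 7, 13 = 1·7 + 6, 7 = 1·6 + 1, 6 = 6·1 + 0.
Unwinding: 1 = 7 − 1·6 = 7 − (13 − 1·7) = −13 + 2·7 = −13 + 2·(20 − 1·13) = 2·20 − 3·13 = 2·20 − 3·(213 − 10·20) = −3·213 + 32·20 = −3·213 + 32·(233 − 1·213) = 32·233 − 35·213 = 32·233 − 35·(446 − 1·233) = −35·446 + 67·233 = −35·446 + 67·(679 − 1·446) = 67·679 − 102·446, i.e. 679·67 + 446·(-102) = 1.
Scaling by 55 gives the particular solution (s, t) = (3685, -5610).
The general solution is s = 3685 + 446k, t = -5610 − 679k; taking k = -8 gives the smaller pair s = 117, t = -178.
Check: 679·117 + 446·(-178) = 79443 − 79388 = 55. ✓

s = 117, t = -178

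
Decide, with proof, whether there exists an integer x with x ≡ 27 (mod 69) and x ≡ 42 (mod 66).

The moduli are not coprime: gcd(69, 66) = 3. Compatibility requires 3 ∣ (42 − 27) = 15, which holds, so solutions exist.
The integers ≡ 27 (mod 69) are 27, 96, 165, 234, 303, 372, …; their remainders mod 66 are 27, 30, 33, 36, 39, 42, so x = 372 is the first that is ≡ 42 (mod 66).
Indeed 372 ≡ 27 (mod 69) and 372 ≡ 42 (mod 66).

x = 372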